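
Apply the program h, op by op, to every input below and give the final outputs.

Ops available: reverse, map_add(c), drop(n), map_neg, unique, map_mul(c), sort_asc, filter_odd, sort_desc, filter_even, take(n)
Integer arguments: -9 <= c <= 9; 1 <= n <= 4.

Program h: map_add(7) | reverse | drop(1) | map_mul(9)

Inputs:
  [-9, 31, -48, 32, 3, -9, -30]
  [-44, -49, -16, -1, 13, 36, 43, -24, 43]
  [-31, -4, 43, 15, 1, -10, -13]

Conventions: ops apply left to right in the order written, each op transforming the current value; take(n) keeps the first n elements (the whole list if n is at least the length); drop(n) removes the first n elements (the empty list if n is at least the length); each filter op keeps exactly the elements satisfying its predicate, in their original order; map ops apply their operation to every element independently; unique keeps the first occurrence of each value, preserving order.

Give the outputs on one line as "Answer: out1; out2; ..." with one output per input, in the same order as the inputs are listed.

Execution, op by op:
  [-9, 31, -48, 32, 3, -9, -30] -> [-2, 38, -41, 39, 10, -2, -23] -> [-23, -2, 10, 39, -41, 38, -2] -> [-2, 10, 39, -41, 38, -2] -> [-18, 90, 351, -369, 342, -18]
  [-44, -49, -16, -1, 13, 36, 43, -24, 43] -> [-37, -42, -9, 6, 20, 43, 50, -17, 50] -> [50, -17, 50, 43, 20, 6, -9, -42, -37] -> [-17, 50, 43, 20, 6, -9, -42, -37] -> [-153, 450, 387, 180, 54, -81, -378, -333]
  [-31, -4, 43, 15, 1, -10, -13] -> [-24, 3, 50, 22, 8, -3, -6] -> [-6, -3, 8, 22, 50, 3, -24] -> [-3, 8, 22, 50, 3, -24] -> [-27, 72, 198, 450, 27, -216]

[-18, 90, 351, -369, 342, -18]; [-153, 450, 387, 180, 54, -81, -378, -333]; [-27, 72, 198, 450, 27, -216]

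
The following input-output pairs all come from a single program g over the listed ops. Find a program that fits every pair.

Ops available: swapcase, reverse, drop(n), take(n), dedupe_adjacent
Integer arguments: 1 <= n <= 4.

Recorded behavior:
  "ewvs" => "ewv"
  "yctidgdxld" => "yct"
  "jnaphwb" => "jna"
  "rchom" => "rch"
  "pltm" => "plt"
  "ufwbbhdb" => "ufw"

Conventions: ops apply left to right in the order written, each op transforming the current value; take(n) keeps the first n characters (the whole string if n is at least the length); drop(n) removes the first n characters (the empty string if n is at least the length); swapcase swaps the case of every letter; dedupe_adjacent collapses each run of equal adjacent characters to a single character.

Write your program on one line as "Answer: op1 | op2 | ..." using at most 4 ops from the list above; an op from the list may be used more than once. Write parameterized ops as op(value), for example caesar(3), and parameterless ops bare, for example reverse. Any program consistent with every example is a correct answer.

swapcase | take(3) | swapcase

Check, running the answer program on each example:
  "ewvs" -> "EWVS" -> "EWV" -> "ewv"
  "yctidgdxld" -> "YCTIDGDXLD" -> "YCT" -> "yct"
  "jnaphwb" -> "JNAPHWB" -> "JNA" -> "jna"
  "rchom" -> "RCHOM" -> "RCH" -> "rch"
  "pltm" -> "PLTM" -> "PLT" -> "plt"
  "ufwbbhdb" -> "UFWBBHDB" -> "UFW" -> "ufw"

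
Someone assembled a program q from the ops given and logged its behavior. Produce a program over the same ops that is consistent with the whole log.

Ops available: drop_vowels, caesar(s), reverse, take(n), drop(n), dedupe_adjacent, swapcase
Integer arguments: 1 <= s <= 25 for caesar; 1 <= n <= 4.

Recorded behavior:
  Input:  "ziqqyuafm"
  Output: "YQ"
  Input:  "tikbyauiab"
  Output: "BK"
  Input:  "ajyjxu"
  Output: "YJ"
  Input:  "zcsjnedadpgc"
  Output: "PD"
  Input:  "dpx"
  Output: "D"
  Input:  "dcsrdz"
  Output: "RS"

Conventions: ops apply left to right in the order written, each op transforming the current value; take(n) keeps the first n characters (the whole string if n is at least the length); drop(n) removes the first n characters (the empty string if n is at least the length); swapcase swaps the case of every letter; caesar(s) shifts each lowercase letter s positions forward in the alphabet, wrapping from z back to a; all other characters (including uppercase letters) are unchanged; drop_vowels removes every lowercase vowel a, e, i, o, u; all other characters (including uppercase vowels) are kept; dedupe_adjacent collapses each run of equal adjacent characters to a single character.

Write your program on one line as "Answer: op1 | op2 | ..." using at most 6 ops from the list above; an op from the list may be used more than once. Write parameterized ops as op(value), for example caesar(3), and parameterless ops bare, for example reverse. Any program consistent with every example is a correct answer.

reverse | drop_vowels | swapcase | take(4) | drop(2)

Check, running the answer program on each example:
  "ziqqyuafm" -> "mfauyqqiz" -> "mfyqqz" -> "MFYQQZ" -> "MFYQ" -> "YQ"
  "tikbyauiab" -> "baiuaybkit" -> "bybkt" -> "BYBKT" -> "BYBK" -> "BK"
  "ajyjxu" -> "uxjyja" -> "xjyj" -> "XJYJ" -> "XJYJ" -> "YJ"
  "zcsjnedadpgc" -> "cgpdadenjscz" -> "cgpddnjscz" -> "CGPDDNJSCZ" -> "CGPD" -> "PD"
  "dpx" -> "xpd" -> "xpd" -> "XPD" -> "XPD" -> "D"
  "dcsrdz" -> "zdrscd" -> "zdrscd" -> "ZDRSCD" -> "ZDRS" -> "RS"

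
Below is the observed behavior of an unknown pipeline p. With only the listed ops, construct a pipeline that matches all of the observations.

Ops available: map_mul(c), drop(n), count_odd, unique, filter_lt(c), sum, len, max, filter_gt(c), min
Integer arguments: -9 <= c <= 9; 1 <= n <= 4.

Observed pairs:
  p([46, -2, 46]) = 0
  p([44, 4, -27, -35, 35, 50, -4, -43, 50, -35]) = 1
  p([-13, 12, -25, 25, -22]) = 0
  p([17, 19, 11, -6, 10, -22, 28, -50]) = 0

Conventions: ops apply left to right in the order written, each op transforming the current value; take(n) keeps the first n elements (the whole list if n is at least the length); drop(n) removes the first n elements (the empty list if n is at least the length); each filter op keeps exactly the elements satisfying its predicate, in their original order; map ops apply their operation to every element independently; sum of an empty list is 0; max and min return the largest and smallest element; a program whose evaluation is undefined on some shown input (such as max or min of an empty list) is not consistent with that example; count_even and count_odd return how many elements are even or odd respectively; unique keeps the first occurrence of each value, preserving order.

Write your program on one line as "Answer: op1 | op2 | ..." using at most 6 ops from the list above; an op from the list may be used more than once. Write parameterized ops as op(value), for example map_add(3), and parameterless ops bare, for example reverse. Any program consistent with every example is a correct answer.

unique | map_mul(7) | filter_lt(2) | drop(3) | len

Check, running the answer program on each example:
  [46, -2, 46] -> [46, -2] -> [322, -14] -> [-14] -> [] -> 0
  [44, 4, -27, -35, 35, 50, -4, -43, 50, -35] -> [44, 4, -27, -35, 35, 50, -4, -43] -> [308, 28, -189, -245, 245, 350, -28, -301] -> [-189, -245, -28, -301] -> [-301] -> 1
  [-13, 12, -25, 25, -22] -> [-13, 12, -25, 25, -22] -> [-91, 84, -175, 175, -154] -> [-91, -175, -154] -> [] -> 0
  [17, 19, 11, -6, 10, -22, 28, -50] -> [17, 19, 11, -6, 10, -22, 28, -50] -> [119, 133, 77, -42, 70, -154, 196, -350] -> [-42, -154, -350] -> [] -> 0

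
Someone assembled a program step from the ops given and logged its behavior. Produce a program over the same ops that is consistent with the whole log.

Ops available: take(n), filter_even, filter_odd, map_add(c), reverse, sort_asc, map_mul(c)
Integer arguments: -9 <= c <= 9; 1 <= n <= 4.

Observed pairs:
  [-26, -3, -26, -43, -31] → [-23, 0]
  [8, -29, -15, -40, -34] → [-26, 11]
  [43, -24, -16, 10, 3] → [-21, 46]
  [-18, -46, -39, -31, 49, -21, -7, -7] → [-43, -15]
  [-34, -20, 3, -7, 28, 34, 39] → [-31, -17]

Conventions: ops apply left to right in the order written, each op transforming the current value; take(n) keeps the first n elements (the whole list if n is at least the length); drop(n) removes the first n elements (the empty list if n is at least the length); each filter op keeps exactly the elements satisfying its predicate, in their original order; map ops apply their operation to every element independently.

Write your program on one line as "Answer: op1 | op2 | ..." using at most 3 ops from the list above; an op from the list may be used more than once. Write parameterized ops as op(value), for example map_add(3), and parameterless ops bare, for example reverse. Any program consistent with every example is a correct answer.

take(2) | map_add(3) | sort_asc

Check, running the answer program on each example:
  [-26, -3, -26, -43, -31] -> [-26, -3] -> [-23, 0] -> [-23, 0]
  [8, -29, -15, -40, -34] -> [8, -29] -> [11, -26] -> [-26, 11]
  [43, -24, -16, 10, 3] -> [43, -24] -> [46, -21] -> [-21, 46]
  [-18, -46, -39, -31, 49, -21, -7, -7] -> [-18, -46] -> [-15, -43] -> [-43, -15]
  [-34, -20, 3, -7, 28, 34, 39] -> [-34, -20] -> [-31, -17] -> [-31, -17]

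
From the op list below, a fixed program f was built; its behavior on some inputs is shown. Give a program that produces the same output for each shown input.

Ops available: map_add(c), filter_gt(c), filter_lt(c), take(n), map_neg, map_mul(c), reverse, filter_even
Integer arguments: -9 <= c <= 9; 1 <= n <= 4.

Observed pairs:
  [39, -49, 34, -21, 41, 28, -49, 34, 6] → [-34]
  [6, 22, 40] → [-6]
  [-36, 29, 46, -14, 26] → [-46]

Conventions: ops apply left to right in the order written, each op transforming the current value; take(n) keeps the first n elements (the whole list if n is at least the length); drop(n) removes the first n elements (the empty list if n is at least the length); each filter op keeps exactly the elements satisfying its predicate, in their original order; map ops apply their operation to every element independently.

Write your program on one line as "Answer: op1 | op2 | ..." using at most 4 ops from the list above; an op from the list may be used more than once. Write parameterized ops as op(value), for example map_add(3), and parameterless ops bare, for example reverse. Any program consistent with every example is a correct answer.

filter_even | filter_gt(5) | map_mul(-1) | take(1)

Check, running the answer program on each example:
  [39, -49, 34, -21, 41, 28, -49, 34, 6] -> [34, 28, 34, 6] -> [34, 28, 34, 6] -> [-34, -28, -34, -6] -> [-34]
  [6, 22, 40] -> [6, 22, 40] -> [6, 22, 40] -> [-6, -22, -40] -> [-6]
  [-36, 29, 46, -14, 26] -> [-36, 46, -14, 26] -> [46, 26] -> [-46, -26] -> [-46]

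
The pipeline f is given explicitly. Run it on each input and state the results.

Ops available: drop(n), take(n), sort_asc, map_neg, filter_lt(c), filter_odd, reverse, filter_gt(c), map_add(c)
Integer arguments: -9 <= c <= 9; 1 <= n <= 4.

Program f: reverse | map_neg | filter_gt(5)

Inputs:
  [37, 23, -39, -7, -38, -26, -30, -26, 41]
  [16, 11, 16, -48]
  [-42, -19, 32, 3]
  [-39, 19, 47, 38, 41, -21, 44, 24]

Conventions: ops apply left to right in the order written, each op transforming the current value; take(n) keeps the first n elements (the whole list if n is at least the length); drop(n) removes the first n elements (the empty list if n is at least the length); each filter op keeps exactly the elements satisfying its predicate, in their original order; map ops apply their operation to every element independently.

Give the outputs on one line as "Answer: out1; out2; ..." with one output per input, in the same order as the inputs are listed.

Execution, op by op:
  [37, 23, -39, -7, -38, -26, -30, -26, 41] -> [41, -26, -30, -26, -38, -7, -39, 23, 37] -> [-41, 26, 30, 26, 38, 7, 39, -23, -37] -> [26, 30, 26, 38, 7, 39]
  [16, 11, 16, -48] -> [-48, 16, 11, 16] -> [48, -16, -11, -16] -> [48]
  [-42, -19, 32, 3] -> [3, 32, -19, -42] -> [-3, -32, 19, 42] -> [19, 42]
  [-39, 19, 47, 38, 41, -21, 44, 24] -> [24, 44, -21, 41, 38, 47, 19, -39] -> [-24, -44, 21, -41, -38, -47, -19, 39] -> [21, 39]

[26, 30, 26, 38, 7, 39]; [48]; [19, 42]; [21, 39]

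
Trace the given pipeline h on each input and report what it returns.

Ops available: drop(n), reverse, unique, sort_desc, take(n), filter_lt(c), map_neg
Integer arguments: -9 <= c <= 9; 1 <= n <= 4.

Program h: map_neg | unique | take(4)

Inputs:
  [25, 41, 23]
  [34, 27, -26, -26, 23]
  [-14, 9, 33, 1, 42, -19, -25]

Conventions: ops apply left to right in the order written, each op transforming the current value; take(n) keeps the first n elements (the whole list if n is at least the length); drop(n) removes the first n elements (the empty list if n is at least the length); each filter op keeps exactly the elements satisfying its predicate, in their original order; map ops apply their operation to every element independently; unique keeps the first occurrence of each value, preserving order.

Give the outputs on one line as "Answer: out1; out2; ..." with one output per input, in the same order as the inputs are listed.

Execution, op by op:
  [25, 41, 23] -> [-25, -41, -23] -> [-25, -41, -23] -> [-25, -41, -23]
  [34, 27, -26, -26, 23] -> [-34, -27, 26, 26, -23] -> [-34, -27, 26, -23] -> [-34, -27, 26, -23]
  [-14, 9, 33, 1, 42, -19, -25] -> [14, -9, -33, -1, -42, 19, 25] -> [14, -9, -33, -1, -42, 19, 25] -> [14, -9, -33, -1]

[-25, -41, -23]; [-34, -27, 26, -23]; [14, -9, -33, -1]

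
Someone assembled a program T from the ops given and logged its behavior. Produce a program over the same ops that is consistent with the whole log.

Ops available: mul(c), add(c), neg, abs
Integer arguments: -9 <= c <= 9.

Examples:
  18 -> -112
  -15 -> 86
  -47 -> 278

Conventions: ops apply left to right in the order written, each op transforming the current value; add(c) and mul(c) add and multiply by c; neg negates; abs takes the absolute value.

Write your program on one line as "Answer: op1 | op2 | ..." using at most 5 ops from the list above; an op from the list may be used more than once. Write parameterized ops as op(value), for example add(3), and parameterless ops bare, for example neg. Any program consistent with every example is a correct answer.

mul(-6) | neg | add(4) | neg

Check, running the answer program on each example:
  18 -> -108 -> 108 -> 112 -> -112
  -15 -> 90 -> -90 -> -86 -> 86
  -47 -> 282 -> -282 -> -278 -> 278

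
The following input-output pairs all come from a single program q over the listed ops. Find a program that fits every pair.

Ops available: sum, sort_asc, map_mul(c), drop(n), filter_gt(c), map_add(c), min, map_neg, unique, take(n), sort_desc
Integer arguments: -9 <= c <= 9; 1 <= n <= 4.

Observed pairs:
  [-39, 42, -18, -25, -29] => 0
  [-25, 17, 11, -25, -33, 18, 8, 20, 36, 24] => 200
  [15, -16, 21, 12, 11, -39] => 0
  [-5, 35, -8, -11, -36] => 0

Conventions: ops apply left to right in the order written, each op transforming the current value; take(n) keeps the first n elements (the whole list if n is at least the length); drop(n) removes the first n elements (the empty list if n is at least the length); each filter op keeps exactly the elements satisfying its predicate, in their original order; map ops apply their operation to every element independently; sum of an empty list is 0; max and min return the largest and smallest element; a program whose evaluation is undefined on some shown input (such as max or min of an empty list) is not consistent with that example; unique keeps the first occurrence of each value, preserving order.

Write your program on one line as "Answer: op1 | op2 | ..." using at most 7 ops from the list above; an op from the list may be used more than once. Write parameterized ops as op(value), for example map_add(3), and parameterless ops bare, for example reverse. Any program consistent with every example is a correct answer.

drop(3) | filter_gt(-2) | drop(4) | map_mul(8) | map_add(8) | sum

Check, running the answer program on each example:
  [-39, 42, -18, -25, -29] -> [-25, -29] -> [] -> [] -> [] -> [] -> 0
  [-25, 17, 11, -25, -33, 18, 8, 20, 36, 24] -> [-25, -33, 18, 8, 20, 36, 24] -> [18, 8, 20, 36, 24] -> [24] -> [192] -> [200] -> 200
  [15, -16, 21, 12, 11, -39] -> [12, 11, -39] -> [12, 11] -> [] -> [] -> [] -> 0
  [-5, 35, -8, -11, -36] -> [-11, -36] -> [] -> [] -> [] -> [] -> 0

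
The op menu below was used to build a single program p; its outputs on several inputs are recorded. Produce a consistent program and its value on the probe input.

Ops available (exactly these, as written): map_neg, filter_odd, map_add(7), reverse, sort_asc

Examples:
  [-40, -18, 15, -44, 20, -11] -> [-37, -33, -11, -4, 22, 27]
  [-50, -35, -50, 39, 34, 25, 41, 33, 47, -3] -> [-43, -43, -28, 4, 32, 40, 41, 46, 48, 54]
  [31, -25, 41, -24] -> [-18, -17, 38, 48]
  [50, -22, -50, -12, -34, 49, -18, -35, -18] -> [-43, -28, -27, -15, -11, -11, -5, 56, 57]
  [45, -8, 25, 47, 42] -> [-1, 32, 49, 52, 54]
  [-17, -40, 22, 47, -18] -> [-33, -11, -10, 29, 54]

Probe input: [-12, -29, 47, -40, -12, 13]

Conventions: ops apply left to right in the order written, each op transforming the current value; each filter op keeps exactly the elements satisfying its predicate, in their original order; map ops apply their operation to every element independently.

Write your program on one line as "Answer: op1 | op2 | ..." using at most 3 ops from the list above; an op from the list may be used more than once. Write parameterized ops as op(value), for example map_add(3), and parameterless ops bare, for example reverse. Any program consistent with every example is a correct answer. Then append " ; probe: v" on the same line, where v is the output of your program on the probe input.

map_add(7) | sort_asc ; probe: [-33, -22, -5, -5, 20, 54]

Check, running the answer program on each example:
  [-40, -18, 15, -44, 20, -11] -> [-33, -11, 22, -37, 27, -4] -> [-37, -33, -11, -4, 22, 27]
  [-50, -35, -50, 39, 34, 25, 41, 33, 47, -3] -> [-43, -28, -43, 46, 41, 32, 48, 40, 54, 4] -> [-43, -43, -28, 4, 32, 40, 41, 46, 48, 54]
  [31, -25, 41, -24] -> [38, -18, 48, -17] -> [-18, -17, 38, 48]
  [50, -22, -50, -12, -34, 49, -18, -35, -18] -> [57, -15, -43, -5, -27, 56, -11, -28, -11] -> [-43, -28, -27, -15, -11, -11, -5, 56, 57]
  [45, -8, 25, 47, 42] -> [52, -1, 32, 54, 49] -> [-1, 32, 49, 52, 54]
  [-17, -40, 22, 47, -18] -> [-10, -33, 29, 54, -11] -> [-33, -11, -10, 29, 54]
  probe: [-12, -29, 47, -40, -12, 13] -> [-5, -22, 54, -33, -5, 20] -> [-33, -22, -5, -5, 20, 54]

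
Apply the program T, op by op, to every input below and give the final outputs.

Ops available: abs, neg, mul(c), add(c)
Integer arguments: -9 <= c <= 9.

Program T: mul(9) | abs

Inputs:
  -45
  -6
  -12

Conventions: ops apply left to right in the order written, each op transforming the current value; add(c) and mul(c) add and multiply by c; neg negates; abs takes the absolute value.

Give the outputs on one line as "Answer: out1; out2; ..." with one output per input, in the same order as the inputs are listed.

Execution, op by op:
  -45 -> -405 -> 405
  -6 -> -54 -> 54
  -12 -> -108 -> 108

405; 54; 108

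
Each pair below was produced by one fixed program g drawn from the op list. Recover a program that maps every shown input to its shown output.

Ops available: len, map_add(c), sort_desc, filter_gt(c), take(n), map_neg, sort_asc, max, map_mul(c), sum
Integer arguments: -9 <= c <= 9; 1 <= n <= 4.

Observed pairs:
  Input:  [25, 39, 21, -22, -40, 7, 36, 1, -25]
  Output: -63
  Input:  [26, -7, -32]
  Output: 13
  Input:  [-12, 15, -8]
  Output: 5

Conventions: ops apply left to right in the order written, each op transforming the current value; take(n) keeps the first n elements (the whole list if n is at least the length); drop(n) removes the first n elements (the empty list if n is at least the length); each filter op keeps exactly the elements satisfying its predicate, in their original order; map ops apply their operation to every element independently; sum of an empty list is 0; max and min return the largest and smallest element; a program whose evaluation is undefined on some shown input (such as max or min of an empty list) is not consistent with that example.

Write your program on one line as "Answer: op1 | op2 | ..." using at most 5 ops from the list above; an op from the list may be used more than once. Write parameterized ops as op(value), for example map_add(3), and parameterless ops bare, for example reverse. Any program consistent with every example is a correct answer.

take(4) | map_neg | sort_desc | sum

Check, running the answer program on each example:
  [25, 39, 21, -22, -40, 7, 36, 1, -25] -> [25, 39, 21, -22] -> [-25, -39, -21, 22] -> [22, -21, -25, -39] -> -63
  [26, -7, -32] -> [26, -7, -32] -> [-26, 7, 32] -> [32, 7, -26] -> 13
  [-12, 15, -8] -> [-12, 15, -8] -> [12, -15, 8] -> [12, 8, -15] -> 5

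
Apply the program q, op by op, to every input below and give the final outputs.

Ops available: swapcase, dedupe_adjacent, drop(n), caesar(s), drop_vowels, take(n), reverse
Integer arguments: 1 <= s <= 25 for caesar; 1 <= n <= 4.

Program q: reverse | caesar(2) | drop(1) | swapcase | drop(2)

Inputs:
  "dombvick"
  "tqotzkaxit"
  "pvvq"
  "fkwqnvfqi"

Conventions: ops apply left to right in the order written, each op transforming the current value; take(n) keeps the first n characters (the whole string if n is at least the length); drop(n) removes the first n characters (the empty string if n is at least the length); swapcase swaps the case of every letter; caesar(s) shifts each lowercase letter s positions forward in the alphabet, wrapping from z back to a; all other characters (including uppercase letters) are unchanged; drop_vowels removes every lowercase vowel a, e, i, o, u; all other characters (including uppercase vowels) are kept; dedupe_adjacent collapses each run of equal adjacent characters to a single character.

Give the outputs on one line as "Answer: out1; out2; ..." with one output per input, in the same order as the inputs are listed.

Execution, op by op:
  "dombvick" -> "kcivbmod" -> "mekxdoqf" -> "ekxdoqf" -> "EKXDOQF" -> "XDOQF"
  "tqotzkaxit" -> "tixakztoqt" -> "vkzcmbvqsv" -> "kzcmbvqsv" -> "KZCMBVQSV" -> "CMBVQSV"
  "pvvq" -> "qvvp" -> "sxxr" -> "xxr" -> "XXR" -> "R"
  "fkwqnvfqi" -> "iqfvnqwkf" -> "kshxpsymh" -> "shxpsymh" -> "SHXPSYMH" -> "XPSYMH"

"XDOQF"; "CMBVQSV"; "R"; "XPSYMH"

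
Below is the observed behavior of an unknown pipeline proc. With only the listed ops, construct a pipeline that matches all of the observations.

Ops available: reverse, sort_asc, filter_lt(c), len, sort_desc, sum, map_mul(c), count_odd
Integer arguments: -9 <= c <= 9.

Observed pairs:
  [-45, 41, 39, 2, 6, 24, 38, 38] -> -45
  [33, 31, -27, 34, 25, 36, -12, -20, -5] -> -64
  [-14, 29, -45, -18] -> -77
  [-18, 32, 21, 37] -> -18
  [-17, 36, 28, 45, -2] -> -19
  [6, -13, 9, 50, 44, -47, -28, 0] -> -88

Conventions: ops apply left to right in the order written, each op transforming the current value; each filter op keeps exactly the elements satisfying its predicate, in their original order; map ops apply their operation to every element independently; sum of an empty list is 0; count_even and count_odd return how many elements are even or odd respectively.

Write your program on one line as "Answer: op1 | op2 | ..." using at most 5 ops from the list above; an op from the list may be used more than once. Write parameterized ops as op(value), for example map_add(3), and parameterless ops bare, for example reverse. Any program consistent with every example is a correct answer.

sort_desc | filter_lt(-1) | sort_asc | sum

Check, running the answer program on each example:
  [-45, 41, 39, 2, 6, 24, 38, 38] -> [41, 39, 38, 38, 24, 6, 2, -45] -> [-45] -> [-45] -> -45
  [33, 31, -27, 34, 25, 36, -12, -20, -5] -> [36, 34, 33, 31, 25, -5, -12, -20, -27] -> [-5, -12, -20, -27] -> [-27, -20, -12, -5] -> -64
  [-14, 29, -45, -18] -> [29, -14, -18, -45] -> [-14, -18, -45] -> [-45, -18, -14] -> -77
  [-18, 32, 21, 37] -> [37, 32, 21, -18] -> [-18] -> [-18] -> -18
  [-17, 36, 28, 45, -2] -> [45, 36, 28, -2, -17] -> [-2, -17] -> [-17, -2] -> -19
  [6, -13, 9, 50, 44, -47, -28, 0] -> [50, 44, 9, 6, 0, -13, -28, -47] -> [-13, -28, -47] -> [-47, -28, -13] -> -88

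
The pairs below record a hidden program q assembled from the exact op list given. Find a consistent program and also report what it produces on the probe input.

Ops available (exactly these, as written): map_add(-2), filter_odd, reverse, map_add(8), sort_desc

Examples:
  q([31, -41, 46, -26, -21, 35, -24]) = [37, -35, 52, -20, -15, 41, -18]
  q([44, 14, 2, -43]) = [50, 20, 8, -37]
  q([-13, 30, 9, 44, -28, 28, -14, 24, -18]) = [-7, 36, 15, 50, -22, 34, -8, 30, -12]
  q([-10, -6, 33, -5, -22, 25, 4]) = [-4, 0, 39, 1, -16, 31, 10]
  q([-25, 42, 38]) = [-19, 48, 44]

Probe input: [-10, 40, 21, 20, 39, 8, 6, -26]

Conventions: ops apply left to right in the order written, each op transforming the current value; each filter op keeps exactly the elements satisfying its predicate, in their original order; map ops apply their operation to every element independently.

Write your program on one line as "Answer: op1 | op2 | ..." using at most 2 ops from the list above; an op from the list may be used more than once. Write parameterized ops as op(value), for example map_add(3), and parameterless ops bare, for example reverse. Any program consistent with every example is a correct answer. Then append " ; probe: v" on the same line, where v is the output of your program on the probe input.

map_add(8) | map_add(-2) ; probe: [-4, 46, 27, 26, 45, 14, 12, -20]

Check, running the answer program on each example:
  [31, -41, 46, -26, -21, 35, -24] -> [39, -33, 54, -18, -13, 43, -16] -> [37, -35, 52, -20, -15, 41, -18]
  [44, 14, 2, -43] -> [52, 22, 10, -35] -> [50, 20, 8, -37]
  [-13, 30, 9, 44, -28, 28, -14, 24, -18] -> [-5, 38, 17, 52, -20, 36, -6, 32, -10] -> [-7, 36, 15, 50, -22, 34, -8, 30, -12]
  [-10, -6, 33, -5, -22, 25, 4] -> [-2, 2, 41, 3, -14, 33, 12] -> [-4, 0, 39, 1, -16, 31, 10]
  [-25, 42, 38] -> [-17, 50, 46] -> [-19, 48, 44]
  probe: [-10, 40, 21, 20, 39, 8, 6, -26] -> [-2, 48, 29, 28, 47, 16, 14, -18] -> [-4, 46, 27, 26, 45, 14, 12, -20]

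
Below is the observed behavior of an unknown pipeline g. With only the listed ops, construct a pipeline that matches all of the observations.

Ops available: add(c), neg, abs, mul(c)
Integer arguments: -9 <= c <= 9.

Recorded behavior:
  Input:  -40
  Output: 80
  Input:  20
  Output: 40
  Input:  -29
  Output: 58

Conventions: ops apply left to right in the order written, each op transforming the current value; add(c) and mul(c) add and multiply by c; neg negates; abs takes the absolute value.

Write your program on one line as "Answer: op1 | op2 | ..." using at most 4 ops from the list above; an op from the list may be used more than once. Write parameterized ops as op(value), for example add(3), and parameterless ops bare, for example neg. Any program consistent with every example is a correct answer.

neg | mul(-2) | abs

Check, running the answer program on each example:
  -40 -> 40 -> -80 -> 80
  20 -> -20 -> 40 -> 40
  -29 -> 29 -> -58 -> 58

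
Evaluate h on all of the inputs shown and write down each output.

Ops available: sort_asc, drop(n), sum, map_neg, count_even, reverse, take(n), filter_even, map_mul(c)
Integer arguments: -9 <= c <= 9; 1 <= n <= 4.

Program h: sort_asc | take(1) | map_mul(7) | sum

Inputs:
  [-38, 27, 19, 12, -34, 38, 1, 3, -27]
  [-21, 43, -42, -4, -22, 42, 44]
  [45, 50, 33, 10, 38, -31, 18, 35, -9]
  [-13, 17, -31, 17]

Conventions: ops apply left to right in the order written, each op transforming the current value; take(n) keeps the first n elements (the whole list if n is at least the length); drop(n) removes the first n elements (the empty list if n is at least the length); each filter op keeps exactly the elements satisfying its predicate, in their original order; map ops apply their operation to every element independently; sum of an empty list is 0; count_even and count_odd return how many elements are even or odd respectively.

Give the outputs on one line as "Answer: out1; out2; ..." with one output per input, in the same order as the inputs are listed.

Execution, op by op:
  [-38, 27, 19, 12, -34, 38, 1, 3, -27] -> [-38, -34, -27, 1, 3, 12, 19, 27, 38] -> [-38] -> [-266] -> -266
  [-21, 43, -42, -4, -22, 42, 44] -> [-42, -22, -21, -4, 42, 43, 44] -> [-42] -> [-294] -> -294
  [45, 50, 33, 10, 38, -31, 18, 35, -9] -> [-31, -9, 10, 18, 33, 35, 38, 45, 50] -> [-31] -> [-217] -> -217
  [-13, 17, -31, 17] -> [-31, -13, 17, 17] -> [-31] -> [-217] -> -217

-266; -294; -217; -217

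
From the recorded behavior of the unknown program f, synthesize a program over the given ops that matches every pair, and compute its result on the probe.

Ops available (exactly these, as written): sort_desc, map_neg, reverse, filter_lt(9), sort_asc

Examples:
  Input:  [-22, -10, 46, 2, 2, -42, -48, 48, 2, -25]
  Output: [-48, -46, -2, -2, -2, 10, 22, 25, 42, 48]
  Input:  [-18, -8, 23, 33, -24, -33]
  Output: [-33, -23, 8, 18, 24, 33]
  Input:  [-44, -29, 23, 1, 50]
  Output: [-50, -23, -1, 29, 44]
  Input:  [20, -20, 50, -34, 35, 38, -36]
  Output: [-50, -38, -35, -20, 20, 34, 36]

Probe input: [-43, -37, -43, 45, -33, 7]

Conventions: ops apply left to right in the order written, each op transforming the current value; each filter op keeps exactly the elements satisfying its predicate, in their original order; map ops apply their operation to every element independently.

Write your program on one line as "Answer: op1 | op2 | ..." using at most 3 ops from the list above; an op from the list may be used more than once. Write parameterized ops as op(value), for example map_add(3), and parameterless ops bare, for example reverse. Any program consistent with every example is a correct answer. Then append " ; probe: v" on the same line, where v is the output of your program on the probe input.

reverse | map_neg | sort_asc ; probe: [-45, -7, 33, 37, 43, 43]

Check, running the answer program on each example:
  [-22, -10, 46, 2, 2, -42, -48, 48, 2, -25] -> [-25, 2, 48, -48, -42, 2, 2, 46, -10, -22] -> [25, -2, -48, 48, 42, -2, -2, -46, 10, 22] -> [-48, -46, -2, -2, -2, 10, 22, 25, 42, 48]
  [-18, -8, 23, 33, -24, -33] -> [-33, -24, 33, 23, -8, -18] -> [33, 24, -33, -23, 8, 18] -> [-33, -23, 8, 18, 24, 33]
  [-44, -29, 23, 1, 50] -> [50, 1, 23, -29, -44] -> [-50, -1, -23, 29, 44] -> [-50, -23, -1, 29, 44]
  [20, -20, 50, -34, 35, 38, -36] -> [-36, 38, 35, -34, 50, -20, 20] -> [36, -38, -35, 34, -50, 20, -20] -> [-50, -38, -35, -20, 20, 34, 36]
  probe: [-43, -37, -43, 45, -33, 7] -> [7, -33, 45, -43, -37, -43] -> [-7, 33, -45, 43, 37, 43] -> [-45, -7, 33, 37, 43, 43]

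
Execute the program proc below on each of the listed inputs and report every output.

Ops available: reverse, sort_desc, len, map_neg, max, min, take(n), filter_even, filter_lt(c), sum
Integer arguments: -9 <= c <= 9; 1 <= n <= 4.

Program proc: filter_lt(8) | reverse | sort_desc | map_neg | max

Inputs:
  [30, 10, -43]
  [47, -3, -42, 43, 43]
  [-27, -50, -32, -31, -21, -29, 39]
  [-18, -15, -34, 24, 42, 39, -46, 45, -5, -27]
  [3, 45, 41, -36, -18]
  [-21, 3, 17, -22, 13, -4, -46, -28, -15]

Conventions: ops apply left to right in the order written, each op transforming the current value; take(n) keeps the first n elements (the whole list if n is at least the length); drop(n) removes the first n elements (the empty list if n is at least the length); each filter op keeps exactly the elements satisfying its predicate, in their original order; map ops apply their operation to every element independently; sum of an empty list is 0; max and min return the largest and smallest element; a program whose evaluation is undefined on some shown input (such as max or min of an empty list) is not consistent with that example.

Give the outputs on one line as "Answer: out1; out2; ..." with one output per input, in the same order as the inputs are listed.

43; 42; 50; 46; 36; 46

Execution, op by op:
  [30, 10, -43] -> [-43] -> [-43] -> [-43] -> [43] -> 43
  [47, -3, -42, 43, 43] -> [-3, -42] -> [-42, -3] -> [-3, -42] -> [3, 42] -> 42
  [-27, -50, -32, -31, -21, -29, 39] -> [-27, -50, -32, -31, -21, -29] -> [-29, -21, -31, -32, -50, -27] -> [-21, -27, -29, -31, -32, -50] -> [21, 27, 29, 31, 32, 50] -> 50
  [-18, -15, -34, 24, 42, 39, -46, 45, -5, -27] -> [-18, -15, -34, -46, -5, -27] -> [-27, -5, -46, -34, -15, -18] -> [-5, -15, -18, -27, -34, -46] -> [5, 15, 18, 27, 34, 46] -> 46
  [3, 45, 41, -36, -18] -> [3, -36, -18] -> [-18, -36, 3] -> [3, -18, -36] -> [-3, 18, 36] -> 36
  [-21, 3, 17, -22, 13, -4, -46, -28, -15] -> [-21, 3, -22, -4, -46, -28, -15] -> [-15, -28, -46, -4, -22, 3, -21] -> [3, -4, -15, -21, -22, -28, -46] -> [-3, 4, 15, 21, 22, 28, 46] -> 46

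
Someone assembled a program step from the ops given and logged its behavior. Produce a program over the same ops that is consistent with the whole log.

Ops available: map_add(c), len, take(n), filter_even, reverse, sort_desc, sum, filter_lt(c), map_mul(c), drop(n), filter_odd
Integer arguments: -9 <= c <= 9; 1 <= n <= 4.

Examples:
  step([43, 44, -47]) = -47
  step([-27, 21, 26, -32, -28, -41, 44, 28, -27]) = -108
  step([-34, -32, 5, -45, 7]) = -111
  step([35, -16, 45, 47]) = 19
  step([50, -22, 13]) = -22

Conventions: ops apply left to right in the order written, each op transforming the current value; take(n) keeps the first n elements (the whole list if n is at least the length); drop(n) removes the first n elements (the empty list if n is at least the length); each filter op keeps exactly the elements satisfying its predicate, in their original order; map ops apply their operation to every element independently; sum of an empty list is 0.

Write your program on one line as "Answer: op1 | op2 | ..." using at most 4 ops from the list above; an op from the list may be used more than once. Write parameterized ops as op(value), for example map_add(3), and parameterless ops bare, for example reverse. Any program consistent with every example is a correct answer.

sort_desc | drop(2) | sum

Check, running the answer program on each example:
  [43, 44, -47] -> [44, 43, -47] -> [-47] -> -47
  [-27, 21, 26, -32, -28, -41, 44, 28, -27] -> [44, 28, 26, 21, -27, -27, -28, -32, -41] -> [26, 21, -27, -27, -28, -32, -41] -> -108
  [-34, -32, 5, -45, 7] -> [7, 5, -32, -34, -45] -> [-32, -34, -45] -> -111
  [35, -16, 45, 47] -> [47, 45, 35, -16] -> [35, -16] -> 19
  [50, -22, 13] -> [50, 13, -22] -> [-22] -> -22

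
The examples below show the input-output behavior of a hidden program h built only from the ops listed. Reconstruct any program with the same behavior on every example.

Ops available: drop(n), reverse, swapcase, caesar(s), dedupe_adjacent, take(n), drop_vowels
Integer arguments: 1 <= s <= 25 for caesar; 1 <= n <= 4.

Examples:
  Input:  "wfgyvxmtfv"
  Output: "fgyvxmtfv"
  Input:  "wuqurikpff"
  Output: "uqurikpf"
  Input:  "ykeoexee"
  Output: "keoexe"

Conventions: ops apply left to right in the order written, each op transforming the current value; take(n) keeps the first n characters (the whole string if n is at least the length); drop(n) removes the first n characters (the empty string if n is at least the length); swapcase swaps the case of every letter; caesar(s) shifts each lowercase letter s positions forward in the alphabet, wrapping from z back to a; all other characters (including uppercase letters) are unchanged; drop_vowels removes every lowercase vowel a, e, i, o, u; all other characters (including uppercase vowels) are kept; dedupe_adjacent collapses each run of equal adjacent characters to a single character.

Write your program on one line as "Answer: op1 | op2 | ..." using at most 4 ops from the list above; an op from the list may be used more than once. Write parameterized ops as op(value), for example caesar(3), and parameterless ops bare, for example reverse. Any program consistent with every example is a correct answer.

dedupe_adjacent | swapcase | drop(1) | swapcase

Check, running the answer program on each example:
  "wfgyvxmtfv" -> "wfgyvxmtfv" -> "WFGYVXMTFV" -> "FGYVXMTFV" -> "fgyvxmtfv"
  "wuqurikpff" -> "wuqurikpf" -> "WUQURIKPF" -> "UQURIKPF" -> "uqurikpf"
  "ykeoexee" -> "ykeoexe" -> "YKEOEXE" -> "KEOEXE" -> "keoexe"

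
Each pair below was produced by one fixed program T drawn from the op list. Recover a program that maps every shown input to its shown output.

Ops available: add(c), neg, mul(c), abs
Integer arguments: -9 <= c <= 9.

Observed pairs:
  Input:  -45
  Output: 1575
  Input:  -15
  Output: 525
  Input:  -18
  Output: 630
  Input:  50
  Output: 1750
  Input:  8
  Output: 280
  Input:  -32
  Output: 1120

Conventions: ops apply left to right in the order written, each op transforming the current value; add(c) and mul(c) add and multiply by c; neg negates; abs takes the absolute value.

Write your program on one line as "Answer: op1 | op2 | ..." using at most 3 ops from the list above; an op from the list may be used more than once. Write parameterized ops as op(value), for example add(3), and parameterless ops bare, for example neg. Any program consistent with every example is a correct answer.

mul(5) | mul(-7) | abs

Check, running the answer program on each example:
  -45 -> -225 -> 1575 -> 1575
  -15 -> -75 -> 525 -> 525
  -18 -> -90 -> 630 -> 630
  50 -> 250 -> -1750 -> 1750
  8 -> 40 -> -280 -> 280
  -32 -> -160 -> 1120 -> 1120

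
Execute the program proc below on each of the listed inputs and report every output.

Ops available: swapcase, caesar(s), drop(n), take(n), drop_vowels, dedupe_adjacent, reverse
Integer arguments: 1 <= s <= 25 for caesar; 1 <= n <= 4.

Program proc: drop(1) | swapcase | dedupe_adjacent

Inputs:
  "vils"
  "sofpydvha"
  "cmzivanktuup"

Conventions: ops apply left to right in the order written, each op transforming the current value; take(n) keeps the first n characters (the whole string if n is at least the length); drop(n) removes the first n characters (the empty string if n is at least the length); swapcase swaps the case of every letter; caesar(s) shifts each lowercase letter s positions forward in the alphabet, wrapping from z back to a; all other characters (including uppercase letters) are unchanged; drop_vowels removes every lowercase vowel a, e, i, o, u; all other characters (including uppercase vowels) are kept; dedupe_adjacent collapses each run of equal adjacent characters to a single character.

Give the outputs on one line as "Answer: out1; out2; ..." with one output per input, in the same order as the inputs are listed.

"ILS"; "OFPYDVHA"; "MZIVANKTUP"

Execution, op by op:
  "vils" -> "ils" -> "ILS" -> "ILS"
  "sofpydvha" -> "ofpydvha" -> "OFPYDVHA" -> "OFPYDVHA"
  "cmzivanktuup" -> "mzivanktuup" -> "MZIVANKTUUP" -> "MZIVANKTUP"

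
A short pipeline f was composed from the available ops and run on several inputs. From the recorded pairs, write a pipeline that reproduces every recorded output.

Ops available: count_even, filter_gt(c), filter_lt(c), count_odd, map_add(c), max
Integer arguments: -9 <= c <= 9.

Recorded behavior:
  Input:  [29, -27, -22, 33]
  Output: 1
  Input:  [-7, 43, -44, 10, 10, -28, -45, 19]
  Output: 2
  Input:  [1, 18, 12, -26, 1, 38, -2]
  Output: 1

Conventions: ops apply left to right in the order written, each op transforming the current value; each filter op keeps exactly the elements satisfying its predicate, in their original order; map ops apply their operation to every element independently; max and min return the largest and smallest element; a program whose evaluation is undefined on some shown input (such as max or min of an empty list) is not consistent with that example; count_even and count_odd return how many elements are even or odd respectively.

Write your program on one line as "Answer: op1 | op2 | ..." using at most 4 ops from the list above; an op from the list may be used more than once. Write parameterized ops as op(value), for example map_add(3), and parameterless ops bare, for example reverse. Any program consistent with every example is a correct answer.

map_add(4) | filter_lt(0) | count_even

Check, running the answer program on each example:
  [29, -27, -22, 33] -> [33, -23, -18, 37] -> [-23, -18] -> 1
  [-7, 43, -44, 10, 10, -28, -45, 19] -> [-3, 47, -40, 14, 14, -24, -41, 23] -> [-3, -40, -24, -41] -> 2
  [1, 18, 12, -26, 1, 38, -2] -> [5, 22, 16, -22, 5, 42, 2] -> [-22] -> 1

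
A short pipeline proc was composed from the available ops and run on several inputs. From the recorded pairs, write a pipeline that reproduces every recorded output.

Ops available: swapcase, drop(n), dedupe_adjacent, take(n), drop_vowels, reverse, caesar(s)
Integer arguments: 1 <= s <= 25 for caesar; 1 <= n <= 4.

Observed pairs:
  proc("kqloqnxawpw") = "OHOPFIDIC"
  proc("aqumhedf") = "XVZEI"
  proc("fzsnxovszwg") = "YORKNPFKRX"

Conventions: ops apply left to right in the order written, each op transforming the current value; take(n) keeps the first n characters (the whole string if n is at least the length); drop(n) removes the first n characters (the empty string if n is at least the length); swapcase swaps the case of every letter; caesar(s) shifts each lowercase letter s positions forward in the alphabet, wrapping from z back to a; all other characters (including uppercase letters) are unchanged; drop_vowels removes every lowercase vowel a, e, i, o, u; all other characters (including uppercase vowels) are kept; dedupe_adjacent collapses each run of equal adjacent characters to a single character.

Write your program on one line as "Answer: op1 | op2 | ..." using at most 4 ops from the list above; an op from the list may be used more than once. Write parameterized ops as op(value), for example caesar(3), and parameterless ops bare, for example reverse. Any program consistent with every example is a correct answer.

drop_vowels | caesar(18) | swapcase | reverse

Check, running the answer program on each example:
  "kqloqnxawpw" -> "kqlqnxwpw" -> "cidifpoho" -> "CIDIFPOHO" -> "OHOPFIDIC"
  "aqumhedf" -> "qmhdf" -> "iezvx" -> "IEZVX" -> "XVZEI"
  "fzsnxovszwg" -> "fzsnxvszwg" -> "xrkfpnkroy" -> "XRKFPNKROY" -> "YORKNPFKRX"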